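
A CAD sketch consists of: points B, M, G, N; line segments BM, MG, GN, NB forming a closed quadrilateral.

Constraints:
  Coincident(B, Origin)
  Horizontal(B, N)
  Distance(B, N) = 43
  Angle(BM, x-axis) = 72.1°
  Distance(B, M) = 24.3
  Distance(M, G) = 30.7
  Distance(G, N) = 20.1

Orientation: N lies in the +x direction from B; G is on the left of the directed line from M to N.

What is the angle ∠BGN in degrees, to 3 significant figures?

77.4°

Checks: |MG| = 30.70 ✓; |GN| = 20.10 ✓.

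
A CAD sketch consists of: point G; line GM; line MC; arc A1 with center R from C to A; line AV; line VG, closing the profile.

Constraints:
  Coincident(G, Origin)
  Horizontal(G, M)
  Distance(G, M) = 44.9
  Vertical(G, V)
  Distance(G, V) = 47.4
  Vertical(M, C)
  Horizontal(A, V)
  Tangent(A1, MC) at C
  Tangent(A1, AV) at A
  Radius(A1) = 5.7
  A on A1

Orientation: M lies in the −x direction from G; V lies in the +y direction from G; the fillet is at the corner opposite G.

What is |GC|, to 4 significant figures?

61.28

G is at the origin; G and M share the same y with |GM| = 44.9 and M on the −x side, so M = (-44.90, 0.000). GV is vertical with |GV| = 47.4 and V on the +y side, so V = (0.000, 47.40). The virtual corner opposite G is at (-44.90, 47.40). The tangent condition forces RC to be normal to MC and the tangent condition forces RA to be normal to AV, with radius 5.7, so the center R sits 5.7 in from both sides at R = (-39.20, 41.70). That places the tangent points at C = (-44.90, 41.70) on MC and A = (-39.20, 47.40) on AV. Then |GC| = |C − G| = 61.28.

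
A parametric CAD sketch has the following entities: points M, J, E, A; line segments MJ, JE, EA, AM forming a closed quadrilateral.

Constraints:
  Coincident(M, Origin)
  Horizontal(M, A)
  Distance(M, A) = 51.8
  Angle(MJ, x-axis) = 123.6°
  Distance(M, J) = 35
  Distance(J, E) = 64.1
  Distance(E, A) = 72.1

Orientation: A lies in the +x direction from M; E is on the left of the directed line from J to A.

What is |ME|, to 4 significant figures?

75.57

M is at the origin; M and A share the same y with |MA| = 51.8 and A in +x, so A = (51.8, 0). MJ runs at 123.6° with |MJ| = 35.0, so J = (-19.37, 29.15). E is determined by |JE| = 64.1 and |EA| = 72.1 together: it lies at the intersection of circle(J, 64.1) and circle(A, 72.1). With |JA| = 76.91, the foot of the radical line on JA is 31.37 from J and the perpendicular offset is √(64.1² − 31.37²) = 55.90. Taking the left-of-JA solution: E = (30.85, 68.99).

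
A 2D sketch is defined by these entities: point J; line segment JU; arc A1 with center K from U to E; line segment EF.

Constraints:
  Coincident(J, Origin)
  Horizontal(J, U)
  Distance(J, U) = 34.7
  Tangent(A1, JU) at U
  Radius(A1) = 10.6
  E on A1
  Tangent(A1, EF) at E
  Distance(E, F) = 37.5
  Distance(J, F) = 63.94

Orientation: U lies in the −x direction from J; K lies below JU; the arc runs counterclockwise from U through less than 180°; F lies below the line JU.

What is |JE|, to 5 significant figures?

46.745

Checks: |KE| = 10.60 ✓; ∠(KE, EF) = 90.00° ✓; |EF| = 37.50 ✓; |JF| = 63.94 ✓.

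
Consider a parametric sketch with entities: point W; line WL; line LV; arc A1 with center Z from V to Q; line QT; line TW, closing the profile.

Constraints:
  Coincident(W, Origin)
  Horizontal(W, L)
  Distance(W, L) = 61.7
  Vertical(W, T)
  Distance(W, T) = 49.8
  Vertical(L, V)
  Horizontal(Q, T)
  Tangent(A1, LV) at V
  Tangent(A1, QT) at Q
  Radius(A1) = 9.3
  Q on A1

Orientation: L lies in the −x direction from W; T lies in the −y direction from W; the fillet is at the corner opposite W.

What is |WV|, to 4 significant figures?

73.80

W is at the origin; WL is horizontal with |WL| = 61.7 and L on the −x side, so L = (-61.70, 0.000). WT is vertical with |WT| = 49.8 and T on the −y side, so T = (0.000, -49.80). The virtual corner opposite W is at (-61.70, -49.80). Tangency of A1 to LV means the radius ZV is perpendicular to LV and since A1 is tangent to QT there, ZQ ⟂ QT, with radius 9.3, so the center Z sits 9.3 in from both sides at Z = (-52.40, -40.50). That places the tangent points at V = (-61.70, -40.50) on LV and Q = (-52.40, -49.80) on QT. Then |WV| = |V − W| = 73.80.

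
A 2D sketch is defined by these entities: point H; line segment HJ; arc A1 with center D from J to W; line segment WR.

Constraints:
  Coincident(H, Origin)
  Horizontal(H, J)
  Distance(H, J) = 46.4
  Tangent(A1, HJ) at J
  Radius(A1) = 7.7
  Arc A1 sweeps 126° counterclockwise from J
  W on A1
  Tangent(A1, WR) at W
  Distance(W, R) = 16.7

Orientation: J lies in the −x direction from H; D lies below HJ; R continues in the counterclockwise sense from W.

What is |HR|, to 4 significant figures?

49.95

H is at the origin; HJ is horizontal with |HJ| = 46.4 and J on the −x side, so J = (-46.40, 0.000). A1 meets HJ tangentially, so DJ is at right angles to HJ, so D = J + (0, -7.7) = (-46.40, -7.700). On A1, J sits at bearing 90° from D; a 126° counterclockwise sweep puts W at bearing 216°, so W = D + 7.7·(cos 216°, sin 216°) = (-52.63, -12.23). Since A1 is tangent to WR there, DW ⟂ WR, so WR runs along (−sin 216°, cos 216°); with |WR| = 16.7, R = (-42.81, -25.74). Then |HR| = |R − H| = 49.95.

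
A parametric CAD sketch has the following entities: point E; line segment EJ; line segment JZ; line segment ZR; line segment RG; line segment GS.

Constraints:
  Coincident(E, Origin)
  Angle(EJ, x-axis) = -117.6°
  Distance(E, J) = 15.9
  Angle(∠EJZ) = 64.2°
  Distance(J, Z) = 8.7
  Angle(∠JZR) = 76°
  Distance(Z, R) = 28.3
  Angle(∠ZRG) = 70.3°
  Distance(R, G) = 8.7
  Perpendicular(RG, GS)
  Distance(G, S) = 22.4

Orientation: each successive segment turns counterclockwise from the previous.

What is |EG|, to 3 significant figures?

14.9

E is at the origin; EJ runs at -117.6° with length 15.9, so J = (-7.37, -14.1). ∠EJZ = 64.2° gives JZ at -1.80° from the x-axis; with |JZ| = 8.7, Z = (1.33, -14.4). ∠JZR = 76.0° gives ZR at 102° from the x-axis; with |ZR| = 28.3, R = (-4.65, 13.3). ∠ZRG = 70.3° gives RG at -148° from the x-axis; with |RG| = 8.7, G = (-12.0, 8.70). Then |EG| = |G − E| = 14.9.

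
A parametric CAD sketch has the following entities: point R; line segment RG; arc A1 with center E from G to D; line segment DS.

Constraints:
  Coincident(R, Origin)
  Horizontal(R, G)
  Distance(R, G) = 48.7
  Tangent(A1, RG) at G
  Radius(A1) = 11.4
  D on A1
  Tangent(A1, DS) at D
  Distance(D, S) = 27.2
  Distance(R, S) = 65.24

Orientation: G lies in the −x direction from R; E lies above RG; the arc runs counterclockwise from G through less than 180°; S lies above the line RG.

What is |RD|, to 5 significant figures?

41.958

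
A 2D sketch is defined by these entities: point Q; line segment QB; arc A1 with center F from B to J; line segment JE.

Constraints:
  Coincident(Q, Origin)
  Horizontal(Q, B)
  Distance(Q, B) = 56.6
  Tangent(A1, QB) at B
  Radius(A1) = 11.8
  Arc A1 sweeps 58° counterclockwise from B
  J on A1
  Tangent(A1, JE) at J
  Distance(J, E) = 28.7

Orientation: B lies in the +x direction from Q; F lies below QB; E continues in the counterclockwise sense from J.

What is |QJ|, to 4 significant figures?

46.92

Since A1 is tangent to QB there, FB ⟂ QB, so F = B + (0, -11.8) = (56.60, -11.80). On A1, B sits at bearing 90° from F; a 58° counterclockwise sweep puts J at bearing 148°, so J = F + 11.8·(cos 148°, sin 148°) = (46.59, -5.547). Then |QJ| = |J − Q| = 46.92.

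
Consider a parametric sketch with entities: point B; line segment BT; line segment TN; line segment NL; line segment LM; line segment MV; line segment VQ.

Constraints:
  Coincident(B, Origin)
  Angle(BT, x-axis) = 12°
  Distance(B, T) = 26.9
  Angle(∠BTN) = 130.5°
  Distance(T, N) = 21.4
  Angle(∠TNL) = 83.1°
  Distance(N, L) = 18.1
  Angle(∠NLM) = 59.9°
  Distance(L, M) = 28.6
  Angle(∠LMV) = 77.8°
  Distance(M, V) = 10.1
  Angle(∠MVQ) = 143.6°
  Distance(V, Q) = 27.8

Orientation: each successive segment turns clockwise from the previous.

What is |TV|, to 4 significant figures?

7.098

B is at the origin; BT runs at 12.0° with length 26.9, so T = (26.31, 5.593). ∠BTN = 130.5° gives TN at -37.50° from the x-axis; with |TN| = 21.4, N = (43.29, -7.435). ∠TNL = 83.1° gives NL at -134.4° from the x-axis; with |NL| = 18.1, L = (30.63, -20.37). ∠NLM = 59.9° gives LM at 105.5° from the x-axis; with |LM| = 28.6, M = (22.98, 7.193). ∠LMV = 77.8° gives MV at 3.300° from the x-axis; with |MV| = 10.1, V = (33.07, 7.775). Then |TV| = |V − T| = 7.098.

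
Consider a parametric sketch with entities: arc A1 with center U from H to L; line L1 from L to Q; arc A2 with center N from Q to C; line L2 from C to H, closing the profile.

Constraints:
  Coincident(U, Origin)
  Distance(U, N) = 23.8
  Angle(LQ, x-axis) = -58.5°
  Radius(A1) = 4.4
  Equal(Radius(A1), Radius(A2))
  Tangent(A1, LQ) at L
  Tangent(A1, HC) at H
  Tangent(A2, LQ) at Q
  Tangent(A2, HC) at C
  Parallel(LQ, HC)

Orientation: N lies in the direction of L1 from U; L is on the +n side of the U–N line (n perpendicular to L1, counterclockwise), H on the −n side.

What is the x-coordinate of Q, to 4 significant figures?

16.19

The slot axis is L1's direction at -58.5°, so u = (cos -58.5°, sin -58.5°) = (0.5225, -0.8526) and n = (−sin -58.5°, cos -58.5°) = (0.8526, 0.5225). U is at the origin and N lies 23.8 along u from U, so N = 23.8·u = (12.44, -20.29). Tangency of A1 to both parallel lines with radius 4.4 puts L and H at U ± 4.4·n: L = (3.752, 2.299), H = (-3.752, -2.299). Equal radii place Q and C the same way about N: Q = N + 4.4·n = (16.19, -17.99), C = N − 4.4·n = (8.684, -22.59). So Q.x = 16.19.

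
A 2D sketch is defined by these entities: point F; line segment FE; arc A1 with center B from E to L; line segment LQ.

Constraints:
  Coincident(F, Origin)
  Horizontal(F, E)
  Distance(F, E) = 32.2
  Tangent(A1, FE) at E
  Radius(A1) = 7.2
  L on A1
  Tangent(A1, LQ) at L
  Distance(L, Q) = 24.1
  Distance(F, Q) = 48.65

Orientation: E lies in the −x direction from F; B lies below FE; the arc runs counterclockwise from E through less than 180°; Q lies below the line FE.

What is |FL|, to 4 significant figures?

40.16

F is at the origin; FE is horizontal with |FE| = 32.2 and E on the −x side, so E = (-32.20, 0.000). Tangency of A1 to FE means the radius BE is perpendicular to FE, so B = E + (0, -7.2) = (-32.20, -7.200). Since BL ⟂ LQ (tangency), |BQ| = √(7.2² + 24.1²) = 25.15 regardless of where L sits on A1. So Q lies on both circle(F, 48.65) and circle(B, 25.15); the below-FE intersection is Q = (-36.69, -31.95). L is the foot of the tangent from Q: L = (-39.36, -7.997).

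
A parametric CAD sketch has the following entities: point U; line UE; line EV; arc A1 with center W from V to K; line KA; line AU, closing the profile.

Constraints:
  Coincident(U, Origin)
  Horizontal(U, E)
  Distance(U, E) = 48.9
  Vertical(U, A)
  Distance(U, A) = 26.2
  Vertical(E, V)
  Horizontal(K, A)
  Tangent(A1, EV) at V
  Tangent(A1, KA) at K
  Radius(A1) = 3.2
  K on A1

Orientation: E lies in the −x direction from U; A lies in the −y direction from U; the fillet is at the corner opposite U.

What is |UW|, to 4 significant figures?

51.16

U is at the origin; UE is horizontal with |UE| = 48.9 and E on the −x side, so E = (-48.90, 0.000). U and A share the same x with |UA| = 26.2 and A on the −y side, so A = (0.000, -26.20). The virtual corner opposite U is at (-48.90, -26.20). The tangent condition forces WV to be normal to EV and A1 meets KA tangentially, so WK is at right angles to KA, with radius 3.2, so the center W sits 3.2 in from both sides at W = (-45.70, -23.00). Then |UW| = |W − U| = 51.16.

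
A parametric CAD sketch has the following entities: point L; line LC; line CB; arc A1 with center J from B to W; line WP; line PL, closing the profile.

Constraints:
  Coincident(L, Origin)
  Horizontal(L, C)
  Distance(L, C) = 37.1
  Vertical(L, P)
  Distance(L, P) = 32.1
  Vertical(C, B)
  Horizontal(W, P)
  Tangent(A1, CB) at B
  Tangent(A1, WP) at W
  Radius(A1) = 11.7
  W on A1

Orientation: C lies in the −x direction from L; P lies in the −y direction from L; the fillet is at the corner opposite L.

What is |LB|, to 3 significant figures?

42.3

The virtual corner opposite L is at (-37.1, -32.1). A1 meets CB tangentially, so JB is at right angles to CB and A1 meets WP tangentially, so JW is at right angles to WP, with radius 11.7, so the center J sits 11.7 in from both sides at J = (-25.4, -20.4). That places the tangent points at B = (-37.1, -20.4) on CB and W = (-25.4, -32.1) on WP. Then |LB| = |B − L| = 42.3.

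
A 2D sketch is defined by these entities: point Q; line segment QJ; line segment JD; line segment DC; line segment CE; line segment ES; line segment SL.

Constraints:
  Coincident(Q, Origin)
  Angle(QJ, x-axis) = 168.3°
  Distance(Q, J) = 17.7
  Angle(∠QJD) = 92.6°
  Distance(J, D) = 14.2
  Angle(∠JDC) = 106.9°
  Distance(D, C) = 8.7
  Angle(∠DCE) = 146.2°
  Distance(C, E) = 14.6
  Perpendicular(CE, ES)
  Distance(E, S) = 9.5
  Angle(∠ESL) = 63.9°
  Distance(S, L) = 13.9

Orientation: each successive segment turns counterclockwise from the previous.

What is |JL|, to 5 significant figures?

15.921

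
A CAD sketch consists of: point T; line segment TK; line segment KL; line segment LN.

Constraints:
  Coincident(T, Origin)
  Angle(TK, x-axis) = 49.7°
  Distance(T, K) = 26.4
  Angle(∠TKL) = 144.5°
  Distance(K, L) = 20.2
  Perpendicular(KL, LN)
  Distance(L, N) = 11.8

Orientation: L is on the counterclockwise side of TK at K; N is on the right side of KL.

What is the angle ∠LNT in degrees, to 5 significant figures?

56.947°

∠TKL = 144.5°, so KL runs at 49.7° + (180° − 144.5°) = 85.200° from the x-axis; with |KL| = 20.2, L = K + 20.2·(cos 85.200°, sin 85.200°) = (18.766, 40.264). KL ⟂ LN; with |LN| = 11.8 on the right of KL, N = L + 11.8·(0.99649, -0.083678) = (30.524, 39.276). Then cos ∠LNT = NL·NT / (|NL||NT|), giving 56.947°.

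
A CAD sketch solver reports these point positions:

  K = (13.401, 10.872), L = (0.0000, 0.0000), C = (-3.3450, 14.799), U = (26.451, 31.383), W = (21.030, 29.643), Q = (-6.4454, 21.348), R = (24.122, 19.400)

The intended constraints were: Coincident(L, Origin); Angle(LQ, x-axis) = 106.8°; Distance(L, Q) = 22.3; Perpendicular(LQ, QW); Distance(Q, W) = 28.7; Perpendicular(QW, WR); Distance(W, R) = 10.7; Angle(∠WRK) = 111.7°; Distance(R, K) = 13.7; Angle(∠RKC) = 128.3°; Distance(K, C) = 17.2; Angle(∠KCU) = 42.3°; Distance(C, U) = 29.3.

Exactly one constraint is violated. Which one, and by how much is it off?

Distance(C, U) = 29.3 — off by 4.80.

L = (0.00, 0.00) ✓; LQ at 106.8° ✓; |LQ| = 22.30 ✓; ∠(LQ, QW) = 90.00° ✓; |QW| = 28.70 ✓; ∠(QW, WR) = 90.00° ✓; |WR| = 10.70 ✓; ∠WRK = 111.7° ✓; |RK| = 13.70 ✓; ∠RKC = 128.3° ✓; |KC| = 17.20 ✓; ∠KCU = 42.30° ✓; |CU| = 34.10 ✗.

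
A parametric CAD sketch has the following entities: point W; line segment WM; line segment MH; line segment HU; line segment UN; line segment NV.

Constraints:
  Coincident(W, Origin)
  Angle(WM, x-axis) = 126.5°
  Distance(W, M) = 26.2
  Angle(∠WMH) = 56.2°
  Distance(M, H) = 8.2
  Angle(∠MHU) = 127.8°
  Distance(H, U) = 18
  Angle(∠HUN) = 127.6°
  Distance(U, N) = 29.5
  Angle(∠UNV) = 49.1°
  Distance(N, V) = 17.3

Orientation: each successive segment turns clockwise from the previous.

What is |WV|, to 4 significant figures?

14.27

∠HUN = 127.6° gives UN at -101.9° from the x-axis; with |UN| = 29.5, N = (-1.786, -21.11). ∠UNV = 49.1° gives NV at 127.2° from the x-axis; with |NV| = 17.3, V = (-12.25, -7.326). Then |WV| = |V − W| = 14.27.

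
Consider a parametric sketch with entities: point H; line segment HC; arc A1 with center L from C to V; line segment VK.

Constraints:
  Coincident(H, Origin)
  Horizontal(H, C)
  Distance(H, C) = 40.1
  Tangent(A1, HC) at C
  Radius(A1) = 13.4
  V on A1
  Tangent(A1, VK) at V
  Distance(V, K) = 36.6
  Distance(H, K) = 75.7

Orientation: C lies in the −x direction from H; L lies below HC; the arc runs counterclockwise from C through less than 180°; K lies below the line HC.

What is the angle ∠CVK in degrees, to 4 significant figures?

139.4°

Checks: |LV| = 13.40 ✓; ∠(LV, VK) = 90.00° ✓; |VK| = 36.60 ✓; |HK| = 75.70 ✓.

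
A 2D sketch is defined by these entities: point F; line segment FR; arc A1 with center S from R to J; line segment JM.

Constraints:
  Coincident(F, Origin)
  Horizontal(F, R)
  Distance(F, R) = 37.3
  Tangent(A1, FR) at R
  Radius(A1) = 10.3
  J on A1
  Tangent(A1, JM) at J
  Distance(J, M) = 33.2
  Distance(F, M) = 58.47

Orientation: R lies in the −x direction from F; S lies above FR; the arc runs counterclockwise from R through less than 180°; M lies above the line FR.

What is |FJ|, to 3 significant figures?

30.5

F is at the origin; F and R share the same y with |FR| = 37.3 and R on the −x side, so R = (-37.3, 0.00). A1 meets FR tangentially, so SR is at right angles to FR, so S = R + (0, 10.3) = (-37.3, 10.3). Since SJ ⟂ JM (tangency), |SM| = √(10.3² + 33.2²) = 34.8 regardless of where J sits on A1. So M lies on both circle(F, 58.47) and circle(S, 34.8); the above-FR intersection is M = (-37.3, 45.1). J is the foot of the tangent from M: J = (-27.5, 13.3).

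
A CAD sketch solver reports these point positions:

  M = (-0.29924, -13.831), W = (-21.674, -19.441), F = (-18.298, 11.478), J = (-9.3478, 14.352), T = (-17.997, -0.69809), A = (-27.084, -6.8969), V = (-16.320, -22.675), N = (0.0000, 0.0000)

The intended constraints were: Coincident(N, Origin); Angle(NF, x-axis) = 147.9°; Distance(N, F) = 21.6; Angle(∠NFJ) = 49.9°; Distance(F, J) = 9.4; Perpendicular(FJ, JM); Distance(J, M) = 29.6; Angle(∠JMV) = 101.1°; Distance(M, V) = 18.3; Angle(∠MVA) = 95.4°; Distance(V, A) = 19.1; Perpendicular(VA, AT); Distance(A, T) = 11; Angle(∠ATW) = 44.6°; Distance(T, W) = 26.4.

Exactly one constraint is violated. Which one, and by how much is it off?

Distance(T, W) = 26.4 — off by 7.30.

N = (0.00, 0.00) ✓; NF at 147.9° ✓; |NF| = 21.60 ✓; ∠NFJ = 49.90° ✓; |FJ| = 9.400 ✓; ∠(FJ, JM) = 90.00° ✓; |JM| = 29.60 ✓; ∠JMV = 101.1° ✓; |MV| = 18.30 ✓; ∠MVA = 95.40° ✓; |VA| = 19.10 ✓; ∠(VA, AT) = 90.00° ✓; |AT| = 11.00 ✓; ∠ATW = 44.60° ✓; |TW| = 19.10 ✗.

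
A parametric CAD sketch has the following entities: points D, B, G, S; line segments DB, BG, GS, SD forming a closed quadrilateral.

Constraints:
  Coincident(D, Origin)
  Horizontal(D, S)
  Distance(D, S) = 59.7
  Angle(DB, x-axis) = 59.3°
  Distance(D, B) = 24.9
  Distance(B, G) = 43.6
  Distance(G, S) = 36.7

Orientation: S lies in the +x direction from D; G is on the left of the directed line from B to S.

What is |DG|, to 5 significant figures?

64.788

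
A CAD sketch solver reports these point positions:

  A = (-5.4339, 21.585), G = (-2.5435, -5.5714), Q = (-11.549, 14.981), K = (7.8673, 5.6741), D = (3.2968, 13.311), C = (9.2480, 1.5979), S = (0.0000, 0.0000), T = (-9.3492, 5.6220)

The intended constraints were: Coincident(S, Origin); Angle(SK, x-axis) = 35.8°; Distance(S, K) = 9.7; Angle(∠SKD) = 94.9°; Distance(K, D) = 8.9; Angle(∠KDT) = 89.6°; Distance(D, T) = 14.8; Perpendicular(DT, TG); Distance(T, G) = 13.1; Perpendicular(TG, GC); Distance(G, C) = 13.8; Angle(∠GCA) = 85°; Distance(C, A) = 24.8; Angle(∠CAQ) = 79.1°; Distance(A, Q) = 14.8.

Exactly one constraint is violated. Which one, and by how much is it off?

Distance(A, Q) = 14.8 — off by 5.80.

S = (0.00, 0.00) ✓; SK at 35.80° ✓; |SK| = 9.700 ✓; ∠SKD = 94.90° ✓; |KD| = 8.900 ✓; ∠KDT = 89.60° ✓; |DT| = 14.80 ✓; ∠(DT, TG) = 90.00° ✓; |TG| = 13.10 ✓; ∠(TG, GC) = 90.00° ✓; |GC| = 13.80 ✓; ∠GCA = 85.00° ✓; |CA| = 24.80 ✓; ∠CAQ = 79.10° ✓; |AQ| = 9.000 ✗.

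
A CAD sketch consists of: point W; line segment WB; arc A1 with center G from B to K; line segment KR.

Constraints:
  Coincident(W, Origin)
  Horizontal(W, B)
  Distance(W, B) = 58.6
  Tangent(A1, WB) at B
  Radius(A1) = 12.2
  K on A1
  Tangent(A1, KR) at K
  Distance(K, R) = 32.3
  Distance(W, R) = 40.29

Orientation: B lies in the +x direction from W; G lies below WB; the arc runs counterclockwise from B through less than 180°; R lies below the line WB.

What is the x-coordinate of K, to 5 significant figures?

49.358

Checks: |GB| = 12.20 ✓; |GK| = 12.20 ✓; ∠(GK, KR) = 90.00° ✓; |KR| = 32.30 ✓; |WR| = 40.29 ✓.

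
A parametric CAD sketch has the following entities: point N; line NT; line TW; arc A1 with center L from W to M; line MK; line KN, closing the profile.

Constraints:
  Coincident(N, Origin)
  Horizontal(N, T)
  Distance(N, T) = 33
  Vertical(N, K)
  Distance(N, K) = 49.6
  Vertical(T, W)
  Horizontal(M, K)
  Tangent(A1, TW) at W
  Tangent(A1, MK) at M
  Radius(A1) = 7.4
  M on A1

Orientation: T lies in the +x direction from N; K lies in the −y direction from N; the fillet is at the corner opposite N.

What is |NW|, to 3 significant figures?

53.6

N is at the origin; NT is horizontal with |NT| = 33.0 and T on the +x side, so T = (33.0, 0.00). NK is vertical with |NK| = 49.6 and K on the −y side, so K = (0.00, -49.6). The virtual corner opposite N is at (33.0, -49.6). Tangency of A1 to TW means the radius LW is perpendicular to TW and the tangent condition forces LM to be normal to MK, with radius 7.4, so the center L sits 7.4 in from both sides at L = (25.6, -42.2). That places the tangent points at W = (33.0, -42.2) on TW and M = (25.6, -49.6) on MK. Then |NW| = |W − N| = 53.6.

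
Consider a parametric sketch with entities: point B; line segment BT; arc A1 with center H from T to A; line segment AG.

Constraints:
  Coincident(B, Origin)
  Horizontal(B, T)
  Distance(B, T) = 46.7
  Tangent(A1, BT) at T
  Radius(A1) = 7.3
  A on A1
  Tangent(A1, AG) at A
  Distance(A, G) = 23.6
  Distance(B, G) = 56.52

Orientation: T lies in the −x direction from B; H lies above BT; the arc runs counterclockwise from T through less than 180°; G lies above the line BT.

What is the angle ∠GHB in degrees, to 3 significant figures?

98.6°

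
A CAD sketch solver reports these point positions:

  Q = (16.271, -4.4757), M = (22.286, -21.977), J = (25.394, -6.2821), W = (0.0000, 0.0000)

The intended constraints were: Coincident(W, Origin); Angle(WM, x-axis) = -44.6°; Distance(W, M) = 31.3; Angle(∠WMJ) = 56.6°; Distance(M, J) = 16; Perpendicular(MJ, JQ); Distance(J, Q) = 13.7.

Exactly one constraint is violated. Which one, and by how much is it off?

Distance(J, Q) = 13.7 — off by 4.40.

W = (0.00, 0.00) ✓; WM at -44.60° ✓; |WM| = 31.30 ✓; ∠WMJ = 56.60° ✓; |MJ| = 16.00 ✓; ∠(MJ, JQ) = 90.00° ✓; |JQ| = 9.300 ✗.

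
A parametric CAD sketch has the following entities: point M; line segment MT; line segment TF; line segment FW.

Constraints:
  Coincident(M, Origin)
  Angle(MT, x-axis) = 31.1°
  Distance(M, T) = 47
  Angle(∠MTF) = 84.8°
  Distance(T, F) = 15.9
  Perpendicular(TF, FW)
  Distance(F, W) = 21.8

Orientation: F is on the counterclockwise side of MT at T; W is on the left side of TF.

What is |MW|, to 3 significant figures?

27.6

∠MTF = 84.8°, so TF runs at 31.1° + (180° − 84.8°) = 126° from the x-axis; with |TF| = 15.9, F = T + 15.9·(cos 126°, sin 126°) = (30.8, 37.1). TF ⟂ FW; with |FW| = 21.8 on the left of TF, W = F + 21.8·(-0.806, -0.592) = (13.3, 24.2). Then |MW| = |W − M| = 27.6.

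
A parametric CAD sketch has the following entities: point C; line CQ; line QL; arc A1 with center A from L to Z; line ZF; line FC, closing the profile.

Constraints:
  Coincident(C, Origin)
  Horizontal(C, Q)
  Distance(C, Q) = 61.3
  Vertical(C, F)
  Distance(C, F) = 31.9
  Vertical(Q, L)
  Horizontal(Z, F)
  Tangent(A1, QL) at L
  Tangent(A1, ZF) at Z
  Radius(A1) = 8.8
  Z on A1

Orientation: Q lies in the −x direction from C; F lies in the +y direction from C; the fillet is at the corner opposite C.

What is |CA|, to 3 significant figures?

57.4

C is at the origin; CQ is horizontal with |CQ| = 61.3 and Q on the −x side, so Q = (-61.3, 0.00). CF is vertical with |CF| = 31.9 and F on the +y side, so F = (0.00, 31.9). The virtual corner opposite C is at (-61.3, 31.9). The tangent condition forces AL to be normal to QL and the tangent condition forces AZ to be normal to ZF, with radius 8.8, so the center A sits 8.8 in from both sides at A = (-52.5, 23.1). Then |CA| = |A − C| = 57.4.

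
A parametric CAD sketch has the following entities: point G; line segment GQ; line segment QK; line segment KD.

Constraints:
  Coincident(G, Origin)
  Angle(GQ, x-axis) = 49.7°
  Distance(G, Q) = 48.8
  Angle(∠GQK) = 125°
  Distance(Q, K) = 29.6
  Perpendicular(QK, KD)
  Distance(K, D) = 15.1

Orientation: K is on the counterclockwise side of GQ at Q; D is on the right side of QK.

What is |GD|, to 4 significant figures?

79.69

G is at the origin; GQ runs at 49.7° with length 48.8, so Q = 48.8·(cos 49.7°, sin 49.7°) = (31.56, 37.22). ∠GQK = 125.0°, so QK runs at 49.7° + (180° − 125.0°) = 104.7° from the x-axis; with |QK| = 29.6, K = Q + 29.6·(cos 104.7°, sin 104.7°) = (24.05, 65.85). The perpendicularity gives KD at right angles to QK; with |KD| = 15.1 on the right of QK, D = K + 15.1·(0.9673, 0.2538) = (38.66, 69.68). Then |GD| = |D − G| = 79.69.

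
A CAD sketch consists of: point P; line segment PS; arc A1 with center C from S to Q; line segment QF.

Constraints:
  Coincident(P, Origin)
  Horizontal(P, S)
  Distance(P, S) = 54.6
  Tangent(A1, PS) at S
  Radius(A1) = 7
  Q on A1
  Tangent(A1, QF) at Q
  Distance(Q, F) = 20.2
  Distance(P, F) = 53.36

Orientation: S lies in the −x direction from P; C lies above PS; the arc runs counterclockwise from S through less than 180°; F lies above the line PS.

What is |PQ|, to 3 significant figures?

48.1

Checks: |CQ| = 7.000 ✓; ∠(CQ, QF) = 90.00° ✓; |QF| = 20.20 ✓; |PF| = 53.36 ✓.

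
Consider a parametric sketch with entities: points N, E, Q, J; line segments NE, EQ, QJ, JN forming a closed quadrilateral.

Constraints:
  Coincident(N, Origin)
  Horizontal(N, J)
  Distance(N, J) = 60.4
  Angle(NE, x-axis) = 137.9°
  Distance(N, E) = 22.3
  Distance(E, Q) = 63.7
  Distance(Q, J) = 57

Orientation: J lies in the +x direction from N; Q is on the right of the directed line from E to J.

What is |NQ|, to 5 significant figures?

42.518

Checks: |EQ| = 63.70 ✓; |QJ| = 57.00 ✓.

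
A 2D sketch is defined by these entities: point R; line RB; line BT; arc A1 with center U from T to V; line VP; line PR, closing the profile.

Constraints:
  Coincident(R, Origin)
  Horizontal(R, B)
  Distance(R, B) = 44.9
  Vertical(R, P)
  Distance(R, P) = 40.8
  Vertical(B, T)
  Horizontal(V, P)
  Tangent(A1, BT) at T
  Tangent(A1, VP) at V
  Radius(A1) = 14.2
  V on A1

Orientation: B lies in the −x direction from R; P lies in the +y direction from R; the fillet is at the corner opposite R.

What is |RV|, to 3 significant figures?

51.1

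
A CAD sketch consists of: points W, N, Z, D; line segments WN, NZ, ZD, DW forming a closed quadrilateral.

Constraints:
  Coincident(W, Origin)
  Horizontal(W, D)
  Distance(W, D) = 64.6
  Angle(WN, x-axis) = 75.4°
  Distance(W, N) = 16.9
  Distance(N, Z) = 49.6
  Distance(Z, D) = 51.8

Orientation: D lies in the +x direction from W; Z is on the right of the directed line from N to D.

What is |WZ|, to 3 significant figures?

37.3

Checks: |NZ| = 49.60 ✓; |ZD| = 51.80 ✓.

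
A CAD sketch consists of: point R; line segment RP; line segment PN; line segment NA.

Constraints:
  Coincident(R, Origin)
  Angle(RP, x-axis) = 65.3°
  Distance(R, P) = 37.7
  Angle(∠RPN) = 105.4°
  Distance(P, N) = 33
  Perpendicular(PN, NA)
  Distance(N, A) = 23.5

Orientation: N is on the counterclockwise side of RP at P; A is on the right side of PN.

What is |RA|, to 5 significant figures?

73.699

R is at the origin; RP runs at 65.3° with length 37.7, so P = 37.7·(cos 65.3°, sin 65.3°) = (15.754, 34.251). ∠RPN = 105.4°, so PN runs at 65.3° + (180° − 105.4°) = 139.90° from the x-axis; with |PN| = 33.0, N = P + 33.0·(cos 139.90°, sin 139.90°) = (-9.4888, 55.507). The perpendicularity gives NA at right angles to PN; with |NA| = 23.5 on the right of PN, A = N + 23.5·(0.64412, 0.76492) = (5.6481, 73.482). Then |RA| = |A − R| = 73.699.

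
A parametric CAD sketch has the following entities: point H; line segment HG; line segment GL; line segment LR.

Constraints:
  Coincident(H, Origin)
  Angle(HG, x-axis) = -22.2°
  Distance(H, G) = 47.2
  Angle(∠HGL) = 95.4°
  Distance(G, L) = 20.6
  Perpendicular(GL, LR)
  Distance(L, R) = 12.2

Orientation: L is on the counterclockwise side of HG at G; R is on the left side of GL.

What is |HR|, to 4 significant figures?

42.87

H is at the origin; HG runs at -22.2° with length 47.2, so G = 47.2·(cos -22.2°, sin -22.2°) = (43.70, -17.83). ∠HGL = 95.4°, so GL runs at -22.2° + (180° − 95.4°) = 62.40° from the x-axis; with |GL| = 20.6, L = G + 20.6·(cos 62.40°, sin 62.40°) = (53.24, 0.4217). The perpendicularity gives LR at right angles to GL; with |LR| = 12.2 on the left of GL, R = L + 12.2·(-0.8862, 0.4633) = (42.43, 6.074). Then |HR| = |R − H| = 42.87.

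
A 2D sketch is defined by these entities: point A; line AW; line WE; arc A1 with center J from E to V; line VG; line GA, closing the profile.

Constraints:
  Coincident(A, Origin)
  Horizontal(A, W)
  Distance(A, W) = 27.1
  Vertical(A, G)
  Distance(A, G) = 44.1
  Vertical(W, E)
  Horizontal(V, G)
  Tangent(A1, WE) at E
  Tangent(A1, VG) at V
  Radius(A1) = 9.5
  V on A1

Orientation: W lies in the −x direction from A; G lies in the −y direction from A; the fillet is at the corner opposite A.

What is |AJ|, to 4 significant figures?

38.82

A is at the origin; A and W share the same y with |AW| = 27.1 and W on the −x side, so W = (-27.10, 0.000). A and G share the same x with |AG| = 44.1 and G on the −y side, so G = (0.000, -44.10). The virtual corner opposite A is at (-27.10, -44.10). Tangency of A1 to WE means the radius JE is perpendicular to WE and the tangent condition forces JV to be normal to VG, with radius 9.5, so the center J sits 9.5 in from both sides at J = (-17.60, -34.60). Then |AJ| = |J − A| = 38.82.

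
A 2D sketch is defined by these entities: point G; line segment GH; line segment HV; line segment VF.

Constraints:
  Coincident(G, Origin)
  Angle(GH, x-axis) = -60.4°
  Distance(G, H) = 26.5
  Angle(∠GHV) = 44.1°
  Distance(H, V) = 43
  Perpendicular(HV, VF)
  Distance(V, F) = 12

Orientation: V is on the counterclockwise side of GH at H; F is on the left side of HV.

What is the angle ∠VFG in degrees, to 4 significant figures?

105.0°

G is at the origin; GH runs at -60.4° with length 26.5, so H = 26.5·(cos -60.4°, sin -60.4°) = (13.09, -23.04). ∠GHV = 44.1°, so HV runs at -60.4° + (180° − 44.1°) = 75.50° from the x-axis; with |HV| = 43.0, V = H + 43.0·(cos 75.50°, sin 75.50°) = (23.86, 18.59). HV is perpendicular to VF; with |VF| = 12.0 on the left of HV, F = V + 12.0·(-0.9681, 0.2504) = (12.24, 21.59). Then cos ∠VFG = FV·FG / (|FV||FG|), giving 105.0°.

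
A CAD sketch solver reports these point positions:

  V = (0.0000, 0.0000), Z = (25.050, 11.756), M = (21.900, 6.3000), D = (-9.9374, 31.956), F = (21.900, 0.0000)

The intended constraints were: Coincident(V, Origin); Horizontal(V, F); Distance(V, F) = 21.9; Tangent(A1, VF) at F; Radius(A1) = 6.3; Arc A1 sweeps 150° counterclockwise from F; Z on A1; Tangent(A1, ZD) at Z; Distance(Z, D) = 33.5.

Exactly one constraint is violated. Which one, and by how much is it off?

Distance(Z, D) = 33.5 — off by 6.90.

V = (0.00, 0.00) ✓; V.y = 0.00, F.y = 0.00 ✓; |VF| = 21.90 ✓; ∠(MF, FV) = 90.00° ✓; |MF| = 6.300 ✓; bearing(M→Z) − bearing(M→F) = 150.0° ✓; |MZ| = 6.300 ✓; ∠(MZ, ZD) = 90.00° ✓; |ZD| = 40.40 ✗.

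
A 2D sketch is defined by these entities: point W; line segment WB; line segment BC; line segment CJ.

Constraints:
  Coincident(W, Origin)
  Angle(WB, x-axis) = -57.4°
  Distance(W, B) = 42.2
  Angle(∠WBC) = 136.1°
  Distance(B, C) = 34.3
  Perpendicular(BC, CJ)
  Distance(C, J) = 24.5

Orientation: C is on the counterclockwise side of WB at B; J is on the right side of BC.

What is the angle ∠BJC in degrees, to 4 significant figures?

54.46°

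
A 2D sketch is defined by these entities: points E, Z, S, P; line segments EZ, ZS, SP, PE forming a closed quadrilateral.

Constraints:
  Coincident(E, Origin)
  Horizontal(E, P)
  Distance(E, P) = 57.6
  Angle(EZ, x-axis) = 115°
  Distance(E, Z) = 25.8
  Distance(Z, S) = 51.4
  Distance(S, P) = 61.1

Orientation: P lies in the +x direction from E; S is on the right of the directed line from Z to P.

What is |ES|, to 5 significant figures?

26.370

E is at the origin; E and P share the same y with |EP| = 57.6 and P in +x, so P = (57.6, 0). EZ runs at 115.0° with |EZ| = 25.8, so Z = (-10.904, 23.383). S is determined by |ZS| = 51.4 and |SP| = 61.1 together: it lies at the intersection of circle(Z, 51.4) and circle(P, 61.1). With |ZP| = 72.384, the foot of the radical line on ZP is 28.654 from Z and the perpendicular offset is √(51.4² − 28.654²) = 42.672. Taking the right-of-ZP solution: S = (2.4299, -26.258).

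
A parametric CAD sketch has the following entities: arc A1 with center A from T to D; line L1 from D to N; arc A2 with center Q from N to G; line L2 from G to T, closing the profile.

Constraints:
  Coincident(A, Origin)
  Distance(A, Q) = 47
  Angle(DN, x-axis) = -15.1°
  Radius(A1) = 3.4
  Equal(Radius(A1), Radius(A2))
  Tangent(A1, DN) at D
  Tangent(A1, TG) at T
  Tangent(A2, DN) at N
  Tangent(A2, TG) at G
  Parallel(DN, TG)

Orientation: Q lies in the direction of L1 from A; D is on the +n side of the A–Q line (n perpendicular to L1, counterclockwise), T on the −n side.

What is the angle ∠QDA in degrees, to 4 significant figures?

85.86°

A is at the origin and Q lies 47.0 along u from A, so Q = 47.0·u = (45.38, -12.24). Tangency of A1 to both parallel lines with radius 3.4 puts D and T at A ± 3.4·n: D = (0.8857, 3.283), T = (-0.8857, -3.283). Then cos ∠QDA = DQ·DA / (|DQ||DA|), giving 85.86°.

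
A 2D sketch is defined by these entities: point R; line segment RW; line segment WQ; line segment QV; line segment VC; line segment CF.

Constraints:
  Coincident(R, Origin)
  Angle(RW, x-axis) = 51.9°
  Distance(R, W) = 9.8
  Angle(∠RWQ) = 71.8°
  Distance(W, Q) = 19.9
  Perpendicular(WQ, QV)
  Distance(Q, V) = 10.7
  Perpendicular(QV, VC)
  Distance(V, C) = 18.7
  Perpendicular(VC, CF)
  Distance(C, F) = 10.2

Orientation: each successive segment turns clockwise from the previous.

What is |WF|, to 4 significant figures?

1.300

QV is perpendicular to VC, so VC runs at 123.7°; with |VC| = 18.7, C = (-2.189, 0.7768). VC is perpendicular to CF, so CF runs at 33.70°; with |CF| = 10.2, F = (6.297, 6.436). Then |WF| = |F − W| = 1.300.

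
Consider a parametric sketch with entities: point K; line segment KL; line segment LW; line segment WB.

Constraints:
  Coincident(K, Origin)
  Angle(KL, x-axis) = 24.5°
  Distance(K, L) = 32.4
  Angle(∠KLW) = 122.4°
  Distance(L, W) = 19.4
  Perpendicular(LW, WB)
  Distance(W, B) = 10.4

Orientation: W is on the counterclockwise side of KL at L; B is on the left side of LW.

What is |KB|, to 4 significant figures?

40.48

K is at the origin; KL runs at 24.5° with length 32.4, so L = 32.4·(cos 24.5°, sin 24.5°) = (29.48, 13.44). ∠KLW = 122.4°, so LW runs at 24.5° + (180° − 122.4°) = 82.10° from the x-axis; with |LW| = 19.4, W = L + 19.4·(cos 82.10°, sin 82.10°) = (32.15, 32.65). LW ⟂ WB; with |WB| = 10.4 on the left of LW, B = W + 10.4·(-0.9905, 0.1374) = (21.85, 34.08). Then |KB| = |B − K| = 40.48.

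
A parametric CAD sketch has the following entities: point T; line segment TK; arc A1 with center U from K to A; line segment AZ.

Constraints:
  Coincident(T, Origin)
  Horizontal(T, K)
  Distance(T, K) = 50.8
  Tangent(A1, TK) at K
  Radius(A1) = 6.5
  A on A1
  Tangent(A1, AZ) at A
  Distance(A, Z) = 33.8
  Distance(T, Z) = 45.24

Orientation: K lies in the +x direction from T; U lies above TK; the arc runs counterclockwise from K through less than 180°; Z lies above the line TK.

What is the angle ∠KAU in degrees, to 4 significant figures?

20.93°

Checks: ∠(UK, KT) = 90.00° ✓; |UK| = 6.500 ✓; |UA| = 6.500 ✓; ∠(UA, AZ) = 90.00° ✓; |AZ| = 33.80 ✓; |TZ| = 45.24 ✓.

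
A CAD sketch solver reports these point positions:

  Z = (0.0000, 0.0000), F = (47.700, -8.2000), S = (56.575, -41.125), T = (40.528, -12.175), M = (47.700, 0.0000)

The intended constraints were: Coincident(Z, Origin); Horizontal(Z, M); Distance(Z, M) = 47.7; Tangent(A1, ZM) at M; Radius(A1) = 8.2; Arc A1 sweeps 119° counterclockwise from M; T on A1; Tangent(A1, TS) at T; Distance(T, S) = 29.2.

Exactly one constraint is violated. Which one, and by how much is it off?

Distance(T, S) = 29.2 — off by 3.90.

Z = (0.00, 0.00) ✓; Z.y = 0.00, M.y = 0.00 ✓; |ZM| = 47.70 ✓; ∠(FM, MZ) = 90.00° ✓; |FM| = 8.200 ✓; bearing(F→T) − bearing(F→M) = 119.0° ✓; |FT| = 8.200 ✓; ∠(FT, TS) = 90.00° ✓; |TS| = 33.10 ✗.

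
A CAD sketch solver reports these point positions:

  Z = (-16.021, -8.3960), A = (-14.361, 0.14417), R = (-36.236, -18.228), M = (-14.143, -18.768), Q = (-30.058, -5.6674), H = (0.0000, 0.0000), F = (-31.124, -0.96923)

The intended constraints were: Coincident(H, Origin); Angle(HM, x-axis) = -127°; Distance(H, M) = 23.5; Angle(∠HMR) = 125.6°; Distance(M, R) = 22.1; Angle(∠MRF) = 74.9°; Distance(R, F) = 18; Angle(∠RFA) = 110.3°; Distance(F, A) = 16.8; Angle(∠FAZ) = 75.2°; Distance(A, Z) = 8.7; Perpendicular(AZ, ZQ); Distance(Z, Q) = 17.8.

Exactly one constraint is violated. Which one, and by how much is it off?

Distance(Z, Q) = 17.8 — off by 3.50.

H = (0.00, 0.00) ✓; HM at -127.0° ✓; |HM| = 23.50 ✓; ∠HMR = 125.6° ✓; |MR| = 22.10 ✓; ∠MRF = 74.90° ✓; |RF| = 18.00 ✓; ∠RFA = 110.3° ✓; |FA| = 16.80 ✓; ∠FAZ = 75.20° ✓; |AZ| = 8.700 ✓; ∠(AZ, ZQ) = 90.00° ✓; |ZQ| = 14.30 ✗.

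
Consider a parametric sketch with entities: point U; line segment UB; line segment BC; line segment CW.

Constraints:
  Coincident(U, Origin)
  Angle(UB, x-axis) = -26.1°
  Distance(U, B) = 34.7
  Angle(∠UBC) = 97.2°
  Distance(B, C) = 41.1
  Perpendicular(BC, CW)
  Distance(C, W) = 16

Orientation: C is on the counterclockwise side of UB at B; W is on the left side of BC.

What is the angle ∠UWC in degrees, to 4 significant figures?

112.1°

U is at the origin; UB runs at -26.1° with length 34.7, so B = 34.7·(cos -26.1°, sin -26.1°) = (31.16, -15.27). ∠UBC = 97.2°, so BC runs at -26.1° + (180° − 97.2°) = 56.70° from the x-axis; with |BC| = 41.1, C = B + 41.1·(cos 56.70°, sin 56.70°) = (53.73, 19.09). BC ⟂ CW; with |CW| = 16.0 on the left of BC, W = C + 16.0·(-0.8358, 0.5490) = (40.35, 27.87). Then cos ∠UWC = WU·WC / (|WU||WC|), giving 112.1°.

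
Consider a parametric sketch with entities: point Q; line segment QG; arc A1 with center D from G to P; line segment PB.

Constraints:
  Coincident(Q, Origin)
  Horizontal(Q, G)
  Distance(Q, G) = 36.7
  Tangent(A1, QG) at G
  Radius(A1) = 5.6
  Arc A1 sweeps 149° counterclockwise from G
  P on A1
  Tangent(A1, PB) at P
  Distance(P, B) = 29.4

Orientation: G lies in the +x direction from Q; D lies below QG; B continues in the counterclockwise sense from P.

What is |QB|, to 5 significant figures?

64.307

Q is at the origin; Q and G share the same y with |QG| = 36.7 and G on the +x side, so G = (36.700, 0.0000). A1 meets QG tangentially, so DG is at right angles to QG, so D = G + (0, -5.6) = (36.700, -5.6000). On A1, G sits at bearing 90° from D; a 149° counterclockwise sweep puts P at bearing 239°, so P = D + 5.6·(cos 239°, sin 239°) = (33.816, -10.400). The tangent condition forces DP to be normal to PB, so PB runs along (−sin 239°, cos 239°); with |PB| = 29.4, B = (59.017, -25.542). Then |QB| = |B − Q| = 64.307.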